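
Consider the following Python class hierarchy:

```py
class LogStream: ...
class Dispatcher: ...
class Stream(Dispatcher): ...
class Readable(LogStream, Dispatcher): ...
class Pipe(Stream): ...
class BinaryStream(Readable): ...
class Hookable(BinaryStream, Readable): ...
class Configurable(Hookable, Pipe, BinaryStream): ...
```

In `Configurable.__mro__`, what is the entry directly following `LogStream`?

L[Configurable] = Configurable + merge(L[Hookable], L[Pipe], L[BinaryStream], [Hookable Pipe BinaryStream])
  take Hookable:  [Hookable BinaryStream Readable LogStream Dispatcher object] + [Pipe Stream Dispatcher object] + [BinaryStream Readable LogStream Dispatcher object] + [Hookable Pipe BinaryStream]
  take Pipe:  [BinaryStream Readable LogStream Dispatcher object] + [Pipe Stream Dispatcher object] + [BinaryStream Readable LogStream Dispatcher object] + [Pipe BinaryStream]
  take BinaryStream:  [BinaryStream Readable LogStream Dispatcher object] + [Stream Dispatcher object] + [BinaryStream Readable LogStream Dispatcher object] + [BinaryStream]
  take Readable:  [Readable LogStream Dispatcher object] + [Stream Dispatcher object] + [Readable LogStream Dispatcher object]
  take LogStream:  [LogStream Dispatcher object] + [Stream Dispatcher object] + [LogStream Dispatcher object]
  take Stream:  [Dispatcher object] + [Stream Dispatcher object] + [Dispatcher object]
  take Dispatcher:  [Dispatcher object] + [Dispatcher object] + [Dispatcher object]
  take object:  [object] + [object] + [object]
MRO: Configurable Hookable Pipe BinaryStream Readable LogStream Stream Dispatcher object
LogStream is at position 5; next is Stream.

Stream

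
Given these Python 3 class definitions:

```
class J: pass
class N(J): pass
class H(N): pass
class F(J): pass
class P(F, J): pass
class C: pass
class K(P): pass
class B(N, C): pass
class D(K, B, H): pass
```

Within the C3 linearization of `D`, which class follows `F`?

B

L[D] = D + merge(L[K], L[B], L[H], [K B H])
  take K:  [K P F J object] + [B N J C object] + [H N J object] + [K B H]
  take P:  [P F J object] + [B N J C object] + [H N J object] + [B H]
  take F:  [F J object] + [B N J C object] + [H N J object] + [B H]
  take B:  [J object] + [B N J C object] + [H N J object] + [B H]
  take H:  [J object] + [N J C object] + [H N J object] + [H]
  take N:  [J object] + [N J C object] + [N J object]
  take J:  [J object] + [J C object] + [J object]
  take C:  [object] + [C object] + [object]
  take object:  [object] + [object] + [object]
MRO: D K P F B H N J C object
F is at position 3; next is B.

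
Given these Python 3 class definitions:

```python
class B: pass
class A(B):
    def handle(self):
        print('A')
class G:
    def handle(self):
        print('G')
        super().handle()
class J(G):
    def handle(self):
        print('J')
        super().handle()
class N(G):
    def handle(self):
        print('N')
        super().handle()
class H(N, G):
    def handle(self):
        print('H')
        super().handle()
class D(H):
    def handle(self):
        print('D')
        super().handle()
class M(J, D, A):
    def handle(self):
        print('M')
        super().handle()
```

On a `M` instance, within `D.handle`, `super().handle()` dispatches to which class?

L[M] = M + merge(L[J], L[D], L[A], [J D A])
  take J:  [J G object] + [D H N G object] + [A B object] + [J D A]
  take D:  [G object] + [D H N G object] + [A B object] + [D A]
  take H:  [G object] + [H N G object] + [A B object] + [A]
  take N:  [G object] + [N G object] + [A B object] + [A]
  take G:  [G object] + [G object] + [A B object] + [A]
  take A:  [object] + [object] + [A B object] + [A]
  take B:  [object] + [object] + [B object]
  take object:  [object] + [object] + [object]
MRO: M J D H N G A B object
super() in D.handle on a M instance goes to the class after D in M's MRO: H.

H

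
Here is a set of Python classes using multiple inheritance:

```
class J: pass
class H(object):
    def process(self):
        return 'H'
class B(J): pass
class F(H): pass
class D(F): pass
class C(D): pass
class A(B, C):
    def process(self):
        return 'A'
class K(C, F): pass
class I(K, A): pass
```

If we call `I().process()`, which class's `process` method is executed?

L[I] = I + merge(L[K], L[A], [K A])
  take K:  [K C D F H object] + [A B J C D F H object] + [K A]
  take A:  [C D F H object] + [A B J C D F H object] + [A]
  take B:  [C D F H object] + [B J C D F H object]
  take J:  [C D F H object] + [J C D F H object]
  take C:  [C D F H object] + [C D F H object]
  take D:  [D F H object] + [D F H object]
  take F:  [F H object] + [F H object]
  take H:  [H object] + [H object]
  take object:  [object] + [object]
MRO: I K A B J C D F H object
process is defined in: A, H. First along the MRO is A.

A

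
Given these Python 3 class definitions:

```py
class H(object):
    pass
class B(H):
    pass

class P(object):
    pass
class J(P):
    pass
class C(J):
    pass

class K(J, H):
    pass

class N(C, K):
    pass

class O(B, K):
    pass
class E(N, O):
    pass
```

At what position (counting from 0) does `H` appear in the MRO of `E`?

8

L[E] = E + merge(L[N], L[O], [N O])
  take N:  [N C K J P H object] + [O B K J P H object] + [N O]
  take C:  [C K J P H object] + [O B K J P H object] + [O]
  take O:  [K J P H object] + [O B K J P H object] + [O]
  take B:  [K J P H object] + [B K J P H object]
  take K:  [K J P H object] + [K J P H object]
  take J:  [J P H object] + [J P H object]
  take P:  [P H object] + [P H object]
  take H:  [H object] + [H object]
  take object:  [object] + [object]
MRO: E N C O B K J P H object
H sits at index 8.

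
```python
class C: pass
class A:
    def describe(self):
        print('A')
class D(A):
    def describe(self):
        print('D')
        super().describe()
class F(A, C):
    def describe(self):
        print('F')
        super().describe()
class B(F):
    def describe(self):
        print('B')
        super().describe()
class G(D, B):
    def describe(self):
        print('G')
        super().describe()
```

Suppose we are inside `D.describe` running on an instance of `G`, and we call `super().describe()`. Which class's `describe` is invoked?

L[G] = G + merge(L[D], L[B], [D B])
  take D:  [D A object] + [B F A C object] + [D B]
  take B:  [A object] + [B F A C object] + [B]
  take F:  [A object] + [F A C object]
  take A:  [A object] + [A C object]
  take C:  [object] + [C object]
  take object:  [object] + [object]
MRO: G D B F A C object
super() in D.describe on a G instance goes to the class after D in G's MRO: B.

B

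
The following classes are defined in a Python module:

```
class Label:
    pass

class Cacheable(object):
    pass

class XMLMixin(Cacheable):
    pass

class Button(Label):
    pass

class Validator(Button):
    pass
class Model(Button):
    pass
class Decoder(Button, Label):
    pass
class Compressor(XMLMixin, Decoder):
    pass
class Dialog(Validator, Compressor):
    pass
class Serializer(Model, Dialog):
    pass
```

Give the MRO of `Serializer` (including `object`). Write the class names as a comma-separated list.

L[Serializer] = Serializer + merge(L[Model], L[Dialog], [Model Dialog])
  take Model:  [Model Button Label object] + [Dialog Validator Compressor XMLMixin Cacheable Decoder Button Label object] + [Model Dialog]
  take Dialog:  [Button Label object] + [Dialog Validator Compressor XMLMixin Cacheable Decoder Button Label object] + [Dialog]
  take Validator:  [Button Label object] + [Validator Compressor XMLMixin Cacheable Decoder Button Label object]
  take Compressor:  [Button Label object] + [Compressor XMLMixin Cacheable Decoder Button Label object]
  take XMLMixin:  [Button Label object] + [XMLMixin Cacheable Decoder Button Label object]
  take Cacheable:  [Button Label object] + [Cacheable Decoder Button Label object]
  take Decoder:  [Button Label object] + [Decoder Button Label object]
  take Button:  [Button Label object] + [Button Label object]
  take Label:  [Label object] + [Label object]
  take object:  [object] + [object]

Serializer, Model, Dialog, Validator, Compressor, XMLMixin, Cacheable, Decoder, Button, Label, object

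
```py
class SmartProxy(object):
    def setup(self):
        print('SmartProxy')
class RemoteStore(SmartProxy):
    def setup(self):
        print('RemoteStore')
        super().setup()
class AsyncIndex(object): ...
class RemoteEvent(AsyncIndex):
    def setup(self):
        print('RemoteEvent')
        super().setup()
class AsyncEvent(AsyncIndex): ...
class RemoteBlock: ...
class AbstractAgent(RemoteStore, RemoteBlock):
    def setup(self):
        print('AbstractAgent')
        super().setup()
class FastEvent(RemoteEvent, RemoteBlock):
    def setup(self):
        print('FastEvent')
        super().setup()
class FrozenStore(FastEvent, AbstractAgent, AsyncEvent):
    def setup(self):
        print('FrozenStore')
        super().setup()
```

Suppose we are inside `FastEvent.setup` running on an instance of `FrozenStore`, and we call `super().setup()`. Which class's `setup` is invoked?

L[FrozenStore] = FrozenStore + merge(L[FastEvent], L[AbstractAgent], L[AsyncEvent], [FastEvent AbstractAgent AsyncEvent])
  take FastEvent:  [FastEvent RemoteEvent AsyncIndex RemoteBlock object] + [AbstractAgent RemoteStore SmartProxy RemoteBlock object] + [AsyncEvent AsyncIndex object] + [FastEvent AbstractAgent AsyncEvent]
  take RemoteEvent:  [RemoteEvent AsyncIndex RemoteBlock object] + [AbstractAgent RemoteStore SmartProxy RemoteBlock object] + [AsyncEvent AsyncIndex object] + [AbstractAgent AsyncEvent]
  take AbstractAgent:  [AsyncIndex RemoteBlock object] + [AbstractAgent RemoteStore SmartProxy RemoteBlock object] + [AsyncEvent AsyncIndex object] + [AbstractAgent AsyncEvent]
  take RemoteStore:  [AsyncIndex RemoteBlock object] + [RemoteStore SmartProxy RemoteBlock object] + [AsyncEvent AsyncIndex object] + [AsyncEvent]
  take SmartProxy:  [AsyncIndex RemoteBlock object] + [SmartProxy RemoteBlock object] + [AsyncEvent AsyncIndex object] + [AsyncEvent]
  take AsyncEvent:  [AsyncIndex RemoteBlock object] + [RemoteBlock object] + [AsyncEvent AsyncIndex object] + [AsyncEvent]
  take AsyncIndex:  [AsyncIndex RemoteBlock object] + [RemoteBlock object] + [AsyncIndex object]
  take RemoteBlock:  [RemoteBlock object] + [RemoteBlock object] + [object]
  take object:  [object] + [object] + [object]
MRO: FrozenStore FastEvent RemoteEvent AbstractAgent RemoteStore SmartProxy AsyncEvent AsyncIndex RemoteBlock object
super() in FastEvent.setup on a FrozenStore instance goes to the class after FastEvent in FrozenStore's MRO: RemoteEvent.

RemoteEvent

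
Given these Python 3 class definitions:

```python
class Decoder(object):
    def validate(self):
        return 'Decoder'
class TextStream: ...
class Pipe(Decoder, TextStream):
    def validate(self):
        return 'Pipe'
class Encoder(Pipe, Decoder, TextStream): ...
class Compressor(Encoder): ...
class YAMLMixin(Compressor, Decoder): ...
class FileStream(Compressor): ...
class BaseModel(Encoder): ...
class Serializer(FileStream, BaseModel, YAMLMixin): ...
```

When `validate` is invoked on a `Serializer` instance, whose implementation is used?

L[Serializer] = Serializer + merge(L[FileStream], L[BaseModel], L[YAMLMixin], [FileStream BaseModel YAMLMixin])
  take FileStream:  [FileStream Compressor Encoder Pipe Decoder TextStream object] + [BaseModel Encoder Pipe Decoder TextStream object] + [YAMLMixin Compressor Encoder Pipe Decoder TextStream object] + [FileStream BaseModel YAMLMixin]
  take BaseModel:  [Compressor Encoder Pipe Decoder TextStream object] + [BaseModel Encoder Pipe Decoder TextStream object] + [YAMLMixin Compressor Encoder Pipe Decoder TextStream object] + [BaseModel YAMLMixin]
  take YAMLMixin:  [Compressor Encoder Pipe Decoder TextStream object] + [Encoder Pipe Decoder TextStream object] + [YAMLMixin Compressor Encoder Pipe Decoder TextStream object] + [YAMLMixin]
  take Compressor:  [Compressor Encoder Pipe Decoder TextStream object] + [Encoder Pipe Decoder TextStream object] + [Compressor Encoder Pipe Decoder TextStream object]
  take Encoder:  [Encoder Pipe Decoder TextStream object] + [Encoder Pipe Decoder TextStream object] + [Encoder Pipe Decoder TextStream object]
  take Pipe:  [Pipe Decoder TextStream object] + [Pipe Decoder TextStream object] + [Pipe Decoder TextStream object]
  take Decoder:  [Decoder TextStream object] + [Decoder TextStream object] + [Decoder TextStream object]
  take TextStream:  [TextStream object] + [TextStream object] + [TextStream object]
  take object:  [object] + [object] + [object]
MRO: Serializer FileStream BaseModel YAMLMixin Compressor Encoder Pipe Decoder TextStream object
validate is defined in: Decoder, Pipe. First along the MRO is Pipe.

Pipe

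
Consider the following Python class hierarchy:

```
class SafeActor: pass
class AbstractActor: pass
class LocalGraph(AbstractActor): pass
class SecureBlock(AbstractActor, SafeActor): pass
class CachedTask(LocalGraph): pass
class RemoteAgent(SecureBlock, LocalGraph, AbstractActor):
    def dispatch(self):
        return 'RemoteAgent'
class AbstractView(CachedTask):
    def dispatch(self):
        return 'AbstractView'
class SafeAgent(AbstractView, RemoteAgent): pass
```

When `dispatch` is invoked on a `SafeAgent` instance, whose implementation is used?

L[SafeAgent] = SafeAgent + merge(L[AbstractView], L[RemoteAgent], [AbstractView RemoteAgent])
  take AbstractView:  [AbstractView CachedTask LocalGraph AbstractActor object] + [RemoteAgent SecureBlock LocalGraph AbstractActor SafeActor object] + [AbstractView RemoteAgent]
  take CachedTask:  [CachedTask LocalGraph AbstractActor object] + [RemoteAgent SecureBlock LocalGraph AbstractActor SafeActor object] + [RemoteAgent]
  take RemoteAgent:  [LocalGraph AbstractActor object] + [RemoteAgent SecureBlock LocalGraph AbstractActor SafeActor object] + [RemoteAgent]
  take SecureBlock:  [LocalGraph AbstractActor object] + [SecureBlock LocalGraph AbstractActor SafeActor object]
  take LocalGraph:  [LocalGraph AbstractActor object] + [LocalGraph AbstractActor SafeActor object]
  take AbstractActor:  [AbstractActor object] + [AbstractActor SafeActor object]
  take SafeActor:  [object] + [SafeActor object]
  take object:  [object] + [object]
MRO: SafeAgent AbstractView CachedTask RemoteAgent SecureBlock LocalGraph AbstractActor SafeActor object
dispatch is defined in: AbstractView, RemoteAgent. First along the MRO is AbstractView.

AbstractView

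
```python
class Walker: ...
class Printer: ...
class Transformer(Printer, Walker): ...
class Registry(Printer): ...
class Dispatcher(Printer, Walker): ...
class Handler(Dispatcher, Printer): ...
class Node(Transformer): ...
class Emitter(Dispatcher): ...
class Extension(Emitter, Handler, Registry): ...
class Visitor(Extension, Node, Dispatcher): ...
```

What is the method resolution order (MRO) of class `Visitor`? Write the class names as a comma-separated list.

L[Visitor] = Visitor + merge(L[Extension], L[Node], L[Dispatcher], [Extension Node Dispatcher])
  take Extension:  [Extension Emitter Handler Dispatcher Registry Printer Walker object] + [Node Transformer Printer Walker object] + [Dispatcher Printer Walker object] + [Extension Node Dispatcher]
  take Emitter:  [Emitter Handler Dispatcher Registry Printer Walker object] + [Node Transformer Printer Walker object] + [Dispatcher Printer Walker object] + [Node Dispatcher]
  take Handler:  [Handler Dispatcher Registry Printer Walker object] + [Node Transformer Printer Walker object] + [Dispatcher Printer Walker object] + [Node Dispatcher]
  take Node:  [Dispatcher Registry Printer Walker object] + [Node Transformer Printer Walker object] + [Dispatcher Printer Walker object] + [Node Dispatcher]
  take Dispatcher:  [Dispatcher Registry Printer Walker object] + [Transformer Printer Walker object] + [Dispatcher Printer Walker object] + [Dispatcher]
  take Registry:  [Registry Printer Walker object] + [Transformer Printer Walker object] + [Printer Walker object]
  take Transformer:  [Printer Walker object] + [Transformer Printer Walker object] + [Printer Walker object]
  take Printer:  [Printer Walker object] + [Printer Walker object] + [Printer Walker object]
  take Walker:  [Walker object] + [Walker object] + [Walker object]
  take object:  [object] + [object] + [object]

Visitor, Extension, Emitter, Handler, Node, Dispatcher, Registry, Transformer, Printer, Walker, object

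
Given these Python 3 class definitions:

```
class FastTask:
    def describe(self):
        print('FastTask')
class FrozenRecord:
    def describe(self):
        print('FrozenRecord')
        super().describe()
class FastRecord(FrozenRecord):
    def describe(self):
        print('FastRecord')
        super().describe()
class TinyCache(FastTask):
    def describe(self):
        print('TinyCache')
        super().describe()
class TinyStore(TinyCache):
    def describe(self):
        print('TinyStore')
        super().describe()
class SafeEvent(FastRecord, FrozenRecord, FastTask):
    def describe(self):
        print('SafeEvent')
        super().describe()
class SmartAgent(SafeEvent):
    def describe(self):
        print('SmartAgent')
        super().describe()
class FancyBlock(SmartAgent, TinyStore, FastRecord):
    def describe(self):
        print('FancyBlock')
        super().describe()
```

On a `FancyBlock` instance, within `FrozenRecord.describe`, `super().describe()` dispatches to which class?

TinyCache

L[FancyBlock] = FancyBlock + merge(L[SmartAgent], L[TinyStore], L[FastRecord], [SmartAgent TinyStore FastRecord])
  take SmartAgent:  [SmartAgent SafeEvent FastRecord FrozenRecord FastTask object] + [TinyStore TinyCache FastTask object] + [FastRecord FrozenRecord object] + [SmartAgent TinyStore FastRecord]
  take SafeEvent:  [SafeEvent FastRecord FrozenRecord FastTask object] + [TinyStore TinyCache FastTask object] + [FastRecord FrozenRecord object] + [TinyStore FastRecord]
  take TinyStore:  [FastRecord FrozenRecord FastTask object] + [TinyStore TinyCache FastTask object] + [FastRecord FrozenRecord object] + [TinyStore FastRecord]
  take FastRecord:  [FastRecord FrozenRecord FastTask object] + [TinyCache FastTask object] + [FastRecord FrozenRecord object] + [FastRecord]
  take FrozenRecord:  [FrozenRecord FastTask object] + [TinyCache FastTask object] + [FrozenRecord object]
  take TinyCache:  [FastTask object] + [TinyCache FastTask object] + [object]
  take FastTask:  [FastTask object] + [FastTask object] + [object]
  take object:  [object] + [object] + [object]
MRO: FancyBlock SmartAgent SafeEvent TinyStore FastRecord FrozenRecord TinyCache FastTask object
super() in FrozenRecord.describe on a FancyBlock instance goes to the class after FrozenRecord in FancyBlock's MRO: TinyCache.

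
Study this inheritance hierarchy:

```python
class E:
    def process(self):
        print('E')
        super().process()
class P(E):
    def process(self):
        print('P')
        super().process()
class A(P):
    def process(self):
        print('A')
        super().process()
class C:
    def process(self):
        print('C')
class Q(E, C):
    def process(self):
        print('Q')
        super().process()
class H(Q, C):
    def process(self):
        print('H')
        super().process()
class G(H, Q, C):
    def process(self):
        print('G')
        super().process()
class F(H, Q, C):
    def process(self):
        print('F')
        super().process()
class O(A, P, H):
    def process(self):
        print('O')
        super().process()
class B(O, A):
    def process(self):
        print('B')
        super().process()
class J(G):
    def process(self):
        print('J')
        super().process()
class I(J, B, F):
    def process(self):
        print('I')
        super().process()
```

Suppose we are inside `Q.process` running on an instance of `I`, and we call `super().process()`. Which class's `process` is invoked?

E

L[I] = I + merge(L[J], L[B], L[F], [J B F])
  take J:  [J G H Q E C object] + [B O A P H Q E C object] + [F H Q E C object] + [J B F]
  take G:  [G H Q E C object] + [B O A P H Q E C object] + [F H Q E C object] + [B F]
  take B:  [H Q E C object] + [B O A P H Q E C object] + [F H Q E C object] + [B F]
  take O:  [H Q E C object] + [O A P H Q E C object] + [F H Q E C object] + [F]
  take A:  [H Q E C object] + [A P H Q E C object] + [F H Q E C object] + [F]
  take P:  [H Q E C object] + [P H Q E C object] + [F H Q E C object] + [F]
  take F:  [H Q E C object] + [H Q E C object] + [F H Q E C object] + [F]
  take H:  [H Q E C object] + [H Q E C object] + [H Q E C object]
  take Q:  [Q E C object] + [Q E C object] + [Q E C object]
  take E:  [E C object] + [E C object] + [E C object]
  take C:  [C object] + [C object] + [C object]
  take object:  [object] + [object] + [object]
MRO: I J G B O A P F H Q E C object
super() in Q.process on a I instance goes to the class after Q in I's MRO: E.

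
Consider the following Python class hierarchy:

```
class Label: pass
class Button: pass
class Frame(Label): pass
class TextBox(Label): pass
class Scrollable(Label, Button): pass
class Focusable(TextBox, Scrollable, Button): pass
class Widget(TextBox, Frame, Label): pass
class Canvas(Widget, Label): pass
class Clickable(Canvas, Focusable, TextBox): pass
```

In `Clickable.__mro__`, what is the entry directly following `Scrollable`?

Label

L[Clickable] = Clickable + merge(L[Canvas], L[Focusable], L[TextBox], [Canvas Focusable TextBox])
  take Canvas:  [Canvas Widget TextBox Frame Label object] + [Focusable TextBox Scrollable Label Button object] + [TextBox Label object] + [Canvas Focusable TextBox]
  take Widget:  [Widget TextBox Frame Label object] + [Focusable TextBox Scrollable Label Button object] + [TextBox Label object] + [Focusable TextBox]
  take Focusable:  [TextBox Frame Label object] + [Focusable TextBox Scrollable Label Button object] + [TextBox Label object] + [Focusable TextBox]
  take TextBox:  [TextBox Frame Label object] + [TextBox Scrollable Label Button object] + [TextBox Label object] + [TextBox]
  take Frame:  [Frame Label object] + [Scrollable Label Button object] + [Label object]
  take Scrollable:  [Label object] + [Scrollable Label Button object] + [Label object]
  take Label:  [Label object] + [Label Button object] + [Label object]
  take Button:  [object] + [Button object] + [object]
  take object:  [object] + [object] + [object]
MRO: Clickable Canvas Widget Focusable TextBox Frame Scrollable Label Button object
Scrollable is at position 6; next is Label.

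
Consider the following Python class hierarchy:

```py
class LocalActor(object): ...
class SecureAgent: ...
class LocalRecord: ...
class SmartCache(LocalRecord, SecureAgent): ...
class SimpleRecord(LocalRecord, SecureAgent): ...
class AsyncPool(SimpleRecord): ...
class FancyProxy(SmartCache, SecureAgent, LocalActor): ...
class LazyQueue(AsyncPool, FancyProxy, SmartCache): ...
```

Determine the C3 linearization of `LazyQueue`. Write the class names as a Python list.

[LazyQueue, AsyncPool, SimpleRecord, FancyProxy, SmartCache, LocalRecord, SecureAgent, LocalActor, object]

L[LazyQueue] = LazyQueue + merge(L[AsyncPool], L[FancyProxy], L[SmartCache], [AsyncPool FancyProxy SmartCache])
  take AsyncPool:  [AsyncPool SimpleRecord LocalRecord SecureAgent object] + [FancyProxy SmartCache LocalRecord SecureAgent LocalActor object] + [SmartCache LocalRecord SecureAgent object] + [AsyncPool FancyProxy SmartCache]
  take SimpleRecord:  [SimpleRecord LocalRecord SecureAgent object] + [FancyProxy SmartCache LocalRecord SecureAgent LocalActor object] + [SmartCache LocalRecord SecureAgent object] + [FancyProxy SmartCache]
  take FancyProxy:  [LocalRecord SecureAgent object] + [FancyProxy SmartCache LocalRecord SecureAgent LocalActor object] + [SmartCache LocalRecord SecureAgent object] + [FancyProxy SmartCache]
  take SmartCache:  [LocalRecord SecureAgent object] + [SmartCache LocalRecord SecureAgent LocalActor object] + [SmartCache LocalRecord SecureAgent object] + [SmartCache]
  take LocalRecord:  [LocalRecord SecureAgent object] + [LocalRecord SecureAgent LocalActor object] + [LocalRecord SecureAgent object]
  take SecureAgent:  [SecureAgent object] + [SecureAgent LocalActor object] + [SecureAgent object]
  take LocalActor:  [object] + [LocalActor object] + [object]
  take object:  [object] + [object] + [object]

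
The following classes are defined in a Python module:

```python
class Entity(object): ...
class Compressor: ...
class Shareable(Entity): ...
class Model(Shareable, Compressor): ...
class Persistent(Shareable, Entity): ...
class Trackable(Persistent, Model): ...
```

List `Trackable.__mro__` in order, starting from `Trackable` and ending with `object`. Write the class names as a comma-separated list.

L[Trackable] = Trackable + merge(L[Persistent], L[Model], [Persistent Model])
  take Persistent:  [Persistent Shareable Entity object] + [Model Shareable Entity Compressor object] + [Persistent Model]
  take Model:  [Shareable Entity object] + [Model Shareable Entity Compressor object] + [Model]
  take Shareable:  [Shareable Entity object] + [Shareable Entity Compressor object]
  take Entity:  [Entity object] + [Entity Compressor object]
  take Compressor:  [object] + [Compressor object]
  take object:  [object] + [object]

Trackable, Persistent, Model, Shareable, Entity, Compressor, object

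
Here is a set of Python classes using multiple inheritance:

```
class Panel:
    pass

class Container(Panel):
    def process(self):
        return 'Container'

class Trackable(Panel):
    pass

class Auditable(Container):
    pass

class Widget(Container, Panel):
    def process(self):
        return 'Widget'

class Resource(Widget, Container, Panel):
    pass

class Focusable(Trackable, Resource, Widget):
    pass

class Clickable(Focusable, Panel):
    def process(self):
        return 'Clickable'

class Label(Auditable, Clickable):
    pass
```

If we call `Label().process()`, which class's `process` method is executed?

Clickable

L[Label] = Label + merge(L[Auditable], L[Clickable], [Auditable Clickable])
  take Auditable:  [Auditable Container Panel object] + [Clickable Focusable Trackable Resource Widget Container Panel object] + [Auditable Clickable]
  take Clickable:  [Container Panel object] + [Clickable Focusable Trackable Resource Widget Container Panel object] + [Clickable]
  take Focusable:  [Container Panel object] + [Focusable Trackable Resource Widget Container Panel object]
  take Trackable:  [Container Panel object] + [Trackable Resource Widget Container Panel object]
  take Resource:  [Container Panel object] + [Resource Widget Container Panel object]
  take Widget:  [Container Panel object] + [Widget Container Panel object]
  take Container:  [Container Panel object] + [Container Panel object]
  take Panel:  [Panel object] + [Panel object]
  take object:  [object] + [object]
MRO: Label Auditable Clickable Focusable Trackable Resource Widget Container Panel object
process is defined in: Clickable, Container, Widget. First along the MRO is Clickable.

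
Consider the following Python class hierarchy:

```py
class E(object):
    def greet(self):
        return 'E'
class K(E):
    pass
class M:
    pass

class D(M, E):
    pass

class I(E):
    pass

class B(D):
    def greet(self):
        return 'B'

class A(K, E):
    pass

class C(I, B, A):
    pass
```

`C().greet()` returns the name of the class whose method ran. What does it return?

L[C] = C + merge(L[I], L[B], L[A], [I B A])
  take I:  [I E object] + [B D M E object] + [A K E object] + [I B A]
  take B:  [E object] + [B D M E object] + [A K E object] + [B A]
  take D:  [E object] + [D M E object] + [A K E object] + [A]
  take M:  [E object] + [M E object] + [A K E object] + [A]
  take A:  [E object] + [E object] + [A K E object] + [A]
  take K:  [E object] + [E object] + [K E object]
  take E:  [E object] + [E object] + [E object]
  take object:  [object] + [object] + [object]
MRO: C I B D M A K E object
greet is defined in: B, E. First along the MRO is B.

B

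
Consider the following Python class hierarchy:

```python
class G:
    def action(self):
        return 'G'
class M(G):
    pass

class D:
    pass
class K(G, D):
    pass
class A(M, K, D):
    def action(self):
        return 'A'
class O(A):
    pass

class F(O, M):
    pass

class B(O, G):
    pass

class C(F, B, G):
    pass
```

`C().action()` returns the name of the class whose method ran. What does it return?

A

L[C] = C + merge(L[F], L[B], L[G], [F B G])
  take F:  [F O A M K G D object] + [B O A M K G D object] + [G object] + [F B G]
  take B:  [O A M K G D object] + [B O A M K G D object] + [G object] + [B G]
  take O:  [O A M K G D object] + [O A M K G D object] + [G object] + [G]
  take A:  [A M K G D object] + [A M K G D object] + [G object] + [G]
  take M:  [M K G D object] + [M K G D object] + [G object] + [G]
  take K:  [K G D object] + [K G D object] + [G object] + [G]
  take G:  [G D object] + [G D object] + [G object] + [G]
  take D:  [D object] + [D object] + [object]
  take object:  [object] + [object] + [object]
MRO: C F B O A M K G D object
action is defined in: A, G. First along the MRO is A.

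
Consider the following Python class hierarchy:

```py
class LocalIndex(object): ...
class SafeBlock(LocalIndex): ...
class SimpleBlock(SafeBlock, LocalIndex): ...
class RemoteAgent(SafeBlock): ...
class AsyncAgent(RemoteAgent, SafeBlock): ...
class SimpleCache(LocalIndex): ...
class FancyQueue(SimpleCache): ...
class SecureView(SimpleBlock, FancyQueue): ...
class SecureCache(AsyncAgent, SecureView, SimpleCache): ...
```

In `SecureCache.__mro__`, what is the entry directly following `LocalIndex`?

object

L[SecureCache] = SecureCache + merge(L[AsyncAgent], L[SecureView], L[SimpleCache], [AsyncAgent SecureView SimpleCache])
  take AsyncAgent:  [AsyncAgent RemoteAgent SafeBlock LocalIndex object] + [SecureView SimpleBlock SafeBlock FancyQueue SimpleCache LocalIndex object] + [SimpleCache LocalIndex object] + [AsyncAgent SecureView SimpleCache]
  take RemoteAgent:  [RemoteAgent SafeBlock LocalIndex object] + [SecureView SimpleBlock SafeBlock FancyQueue SimpleCache LocalIndex object] + [SimpleCache LocalIndex object] + [SecureView SimpleCache]
  take SecureView:  [SafeBlock LocalIndex object] + [SecureView SimpleBlock SafeBlock FancyQueue SimpleCache LocalIndex object] + [SimpleCache LocalIndex object] + [SecureView SimpleCache]
  take SimpleBlock:  [SafeBlock LocalIndex object] + [SimpleBlock SafeBlock FancyQueue SimpleCache LocalIndex object] + [SimpleCache LocalIndex object] + [SimpleCache]
  take SafeBlock:  [SafeBlock LocalIndex object] + [SafeBlock FancyQueue SimpleCache LocalIndex object] + [SimpleCache LocalIndex object] + [SimpleCache]
  take FancyQueue:  [LocalIndex object] + [FancyQueue SimpleCache LocalIndex object] + [SimpleCache LocalIndex object] + [SimpleCache]
  take SimpleCache:  [LocalIndex object] + [SimpleCache LocalIndex object] + [SimpleCache LocalIndex object] + [SimpleCache]
  take LocalIndex:  [LocalIndex object] + [LocalIndex object] + [LocalIndex object]
  take object:  [object] + [object] + [object]
MRO: SecureCache AsyncAgent RemoteAgent SecureView SimpleBlock SafeBlock FancyQueue SimpleCache LocalIndex object
LocalIndex is at position 8; next is object.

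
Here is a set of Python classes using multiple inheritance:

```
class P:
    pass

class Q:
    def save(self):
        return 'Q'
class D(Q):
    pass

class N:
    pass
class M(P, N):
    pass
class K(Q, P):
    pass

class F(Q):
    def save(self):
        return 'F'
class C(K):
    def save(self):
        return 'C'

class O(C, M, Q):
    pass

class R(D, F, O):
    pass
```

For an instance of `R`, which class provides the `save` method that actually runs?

L[R] = R + merge(L[D], L[F], L[O], [D F O])
  take D:  [D Q object] + [F Q object] + [O C K M Q P N object] + [D F O]
  take F:  [Q object] + [F Q object] + [O C K M Q P N object] + [F O]
  take O:  [Q object] + [Q object] + [O C K M Q P N object] + [O]
  take C:  [Q object] + [Q object] + [C K M Q P N object]
  take K:  [Q object] + [Q object] + [K M Q P N object]
  take M:  [Q object] + [Q object] + [M Q P N object]
  take Q:  [Q object] + [Q object] + [Q P N object]
  take P:  [object] + [object] + [P N object]
  take N:  [object] + [object] + [N object]
  take object:  [object] + [object] + [object]
MRO: R D F O C K M Q P N object
save is defined in: C, F, Q. First along the MRO is F.

F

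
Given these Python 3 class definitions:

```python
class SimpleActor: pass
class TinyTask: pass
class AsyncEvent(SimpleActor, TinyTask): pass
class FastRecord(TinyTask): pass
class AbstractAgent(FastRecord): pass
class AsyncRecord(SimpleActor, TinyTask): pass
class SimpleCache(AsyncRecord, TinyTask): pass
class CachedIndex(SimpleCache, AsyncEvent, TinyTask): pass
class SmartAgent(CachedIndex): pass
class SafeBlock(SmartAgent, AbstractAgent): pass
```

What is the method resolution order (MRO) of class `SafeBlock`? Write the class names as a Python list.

[SafeBlock, SmartAgent, CachedIndex, SimpleCache, AsyncRecord, AsyncEvent, SimpleActor, AbstractAgent, FastRecord, TinyTask, object]

L[SafeBlock] = SafeBlock + merge(L[SmartAgent], L[AbstractAgent], [SmartAgent AbstractAgent])
  take SmartAgent:  [SmartAgent CachedIndex SimpleCache AsyncRecord AsyncEvent SimpleActor TinyTask object] + [AbstractAgent FastRecord TinyTask object] + [SmartAgent AbstractAgent]
  take CachedIndex:  [CachedIndex SimpleCache AsyncRecord AsyncEvent SimpleActor TinyTask object] + [AbstractAgent FastRecord TinyTask object] + [AbstractAgent]
  take SimpleCache:  [SimpleCache AsyncRecord AsyncEvent SimpleActor TinyTask object] + [AbstractAgent FastRecord TinyTask object] + [AbstractAgent]
  take AsyncRecord:  [AsyncRecord AsyncEvent SimpleActor TinyTask object] + [AbstractAgent FastRecord TinyTask object] + [AbstractAgent]
  take AsyncEvent:  [AsyncEvent SimpleActor TinyTask object] + [AbstractAgent FastRecord TinyTask object] + [AbstractAgent]
  take SimpleActor:  [SimpleActor TinyTask object] + [AbstractAgent FastRecord TinyTask object] + [AbstractAgent]
  take AbstractAgent:  [TinyTask object] + [AbstractAgent FastRecord TinyTask object] + [AbstractAgent]
  take FastRecord:  [TinyTask object] + [FastRecord TinyTask object]
  take TinyTask:  [TinyTask object] + [TinyTask object]
  take object:  [object] + [object]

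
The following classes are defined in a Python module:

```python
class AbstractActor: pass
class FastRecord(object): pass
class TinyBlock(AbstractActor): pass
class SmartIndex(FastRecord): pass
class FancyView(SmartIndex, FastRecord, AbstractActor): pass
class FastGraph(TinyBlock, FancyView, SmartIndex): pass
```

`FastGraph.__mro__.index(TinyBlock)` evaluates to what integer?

1

L[FastGraph] = FastGraph + merge(L[TinyBlock], L[FancyView], L[SmartIndex], [TinyBlock FancyView SmartIndex])
  take TinyBlock:  [TinyBlock AbstractActor object] + [FancyView SmartIndex FastRecord AbstractActor object] + [SmartIndex FastRecord object] + [TinyBlock FancyView SmartIndex]
  take FancyView:  [AbstractActor object] + [FancyView SmartIndex FastRecord AbstractActor object] + [SmartIndex FastRecord object] + [FancyView SmartIndex]
  take SmartIndex:  [AbstractActor object] + [SmartIndex FastRecord AbstractActor object] + [SmartIndex FastRecord object] + [SmartIndex]
  take FastRecord:  [AbstractActor object] + [FastRecord AbstractActor object] + [FastRecord object]
  take AbstractActor:  [AbstractActor object] + [AbstractActor object] + [object]
  take object:  [object] + [object] + [object]
MRO: FastGraph TinyBlock FancyView SmartIndex FastRecord AbstractActor object
TinyBlock sits at index 1.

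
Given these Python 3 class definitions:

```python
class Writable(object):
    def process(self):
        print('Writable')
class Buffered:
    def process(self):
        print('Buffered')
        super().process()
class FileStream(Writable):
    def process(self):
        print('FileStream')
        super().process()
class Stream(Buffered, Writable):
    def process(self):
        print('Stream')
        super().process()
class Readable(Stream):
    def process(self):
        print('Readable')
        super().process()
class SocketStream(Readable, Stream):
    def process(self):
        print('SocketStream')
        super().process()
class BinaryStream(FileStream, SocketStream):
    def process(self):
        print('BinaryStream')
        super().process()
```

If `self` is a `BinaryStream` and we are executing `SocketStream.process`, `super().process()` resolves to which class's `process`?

L[BinaryStream] = BinaryStream + merge(L[FileStream], L[SocketStream], [FileStream SocketStream])
  take FileStream:  [FileStream Writable object] + [SocketStream Readable Stream Buffered Writable object] + [FileStream SocketStream]
  take SocketStream:  [Writable object] + [SocketStream Readable Stream Buffered Writable object] + [SocketStream]
  take Readable:  [Writable object] + [Readable Stream Buffered Writable object]
  take Stream:  [Writable object] + [Stream Buffered Writable object]
  take Buffered:  [Writable object] + [Buffered Writable object]
  take Writable:  [Writable object] + [Writable object]
  take object:  [object] + [object]
MRO: BinaryStream FileStream SocketStream Readable Stream Buffered Writable object
super() in SocketStream.process on a BinaryStream instance goes to the class after SocketStream in BinaryStream's MRO: Readable.

Readable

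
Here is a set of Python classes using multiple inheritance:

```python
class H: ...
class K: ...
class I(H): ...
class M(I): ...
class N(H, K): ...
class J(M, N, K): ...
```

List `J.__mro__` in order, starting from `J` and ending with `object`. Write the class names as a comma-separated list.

J, M, I, N, H, K, object

L[J] = J + merge(L[M], L[N], L[K], [M N K])
  take M:  [M I H object] + [N H K object] + [K object] + [M N K]
  take I:  [I H object] + [N H K object] + [K object] + [N K]
  take N:  [H object] + [N H K object] + [K object] + [N K]
  take H:  [H object] + [H K object] + [K object] + [K]
  take K:  [object] + [K object] + [K object] + [K]
  take object:  [object] + [object] + [object]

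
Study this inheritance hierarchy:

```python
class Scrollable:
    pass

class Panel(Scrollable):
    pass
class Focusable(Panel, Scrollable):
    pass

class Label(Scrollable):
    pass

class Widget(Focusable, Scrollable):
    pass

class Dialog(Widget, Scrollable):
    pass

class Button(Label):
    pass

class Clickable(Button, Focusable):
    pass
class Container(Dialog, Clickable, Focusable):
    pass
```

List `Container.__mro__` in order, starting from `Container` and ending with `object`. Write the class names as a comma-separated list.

Container, Dialog, Widget, Clickable, Button, Label, Focusable, Panel, Scrollable, object

L[Container] = Container + merge(L[Dialog], L[Clickable], L[Focusable], [Dialog Clickable Focusable])
  take Dialog:  [Dialog Widget Focusable Panel Scrollable object] + [Clickable Button Label Focusable Panel Scrollable object] + [Focusable Panel Scrollable object] + [Dialog Clickable Focusable]
  take Widget:  [Widget Focusable Panel Scrollable object] + [Clickable Button Label Focusable Panel Scrollable object] + [Focusable Panel Scrollable object] + [Clickable Focusable]
  take Clickable:  [Focusable Panel Scrollable object] + [Clickable Button Label Focusable Panel Scrollable object] + [Focusable Panel Scrollable object] + [Clickable Focusable]
  take Button:  [Focusable Panel Scrollable object] + [Button Label Focusable Panel Scrollable object] + [Focusable Panel Scrollable object] + [Focusable]
  take Label:  [Focusable Panel Scrollable object] + [Label Focusable Panel Scrollable object] + [Focusable Panel Scrollable object] + [Focusable]
  take Focusable:  [Focusable Panel Scrollable object] + [Focusable Panel Scrollable object] + [Focusable Panel Scrollable object] + [Focusable]
  take Panel:  [Panel Scrollable object] + [Panel Scrollable object] + [Panel Scrollable object]
  take Scrollable:  [Scrollable object] + [Scrollable object] + [Scrollable object]
  take object:  [object] + [object] + [object]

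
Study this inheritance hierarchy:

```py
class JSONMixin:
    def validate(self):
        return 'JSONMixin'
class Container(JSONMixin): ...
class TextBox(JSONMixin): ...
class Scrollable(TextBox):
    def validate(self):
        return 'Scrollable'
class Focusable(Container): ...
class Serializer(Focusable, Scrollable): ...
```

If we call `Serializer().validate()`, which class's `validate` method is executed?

L[Serializer] = Serializer + merge(L[Focusable], L[Scrollable], [Focusable Scrollable])
  take Focusable:  [Focusable Container JSONMixin object] + [Scrollable TextBox JSONMixin object] + [Focusable Scrollable]
  take Container:  [Container JSONMixin object] + [Scrollable TextBox JSONMixin object] + [Scrollable]
  take Scrollable:  [JSONMixin object] + [Scrollable TextBox JSONMixin object] + [Scrollable]
  take TextBox:  [JSONMixin object] + [TextBox JSONMixin object]
  take JSONMixin:  [JSONMixin object] + [JSONMixin object]
  take object:  [object] + [object]
MRO: Serializer Focusable Container Scrollable TextBox JSONMixin object
validate is defined in: JSONMixin, Scrollable. First along the MRO is Scrollable.

Scrollable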